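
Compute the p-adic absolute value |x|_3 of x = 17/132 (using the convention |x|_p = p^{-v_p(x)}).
|17/132|_3 = 3

Step 1 — compute v_3(x) by factoring powers of 3 out of the numerator and denominator: v_3(17/132) = -1. Step 2 — apply |x|_p = p^{-v_p(x)} = 3^{1} = 3.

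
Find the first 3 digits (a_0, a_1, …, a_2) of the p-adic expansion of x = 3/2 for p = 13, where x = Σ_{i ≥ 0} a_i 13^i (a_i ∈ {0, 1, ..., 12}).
(a_0, …, a_2) = (8, 6, 6)

v_13(3/2) = 0 (numerator and denominator both coprime to 13), so x ∈ ℤ_13^×. Compute digits iteratively via a_i = x_i mod 13, x_{i+1} = (x_i − a_i)/13, with x_0 = x:
  x_0 = 3/2;  a_0 = 8;  x_1 = (x_0 − 8)/13 = -1/2
  x_1 = -1/2;  a_1 = 6;  x_2 = (x_1 − 6)/13 = -1/2
  x_2 = -1/2;  a_2 = 6;  x_3 = (x_2 − 6)/13 = -1/2
Digits: (8, 6, 6).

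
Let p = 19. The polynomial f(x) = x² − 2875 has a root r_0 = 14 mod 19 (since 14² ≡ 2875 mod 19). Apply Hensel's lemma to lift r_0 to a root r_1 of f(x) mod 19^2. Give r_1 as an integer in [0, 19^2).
r_1 = 71 (mod 361)

Hensel's recurrence: r_{i+1} = r_i − f(r_i)·(f′(r_i))^{-1} mod 19^{i+2}, with f′(x) = 2x. Iterate:
  r_0 = 14 (mod 19)
  r_1 = 71 (mod 361)
Final: r_1 = 71, and one checks f(r_1) ≡ 0 mod 19^2.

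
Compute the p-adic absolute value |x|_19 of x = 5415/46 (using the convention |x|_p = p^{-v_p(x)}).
|5415/46|_19 = 1/361

Step 1 — compute v_19(x) by factoring powers of 19 out of the numerator and denominator: v_19(5415/46) = 2. Step 2 — apply |x|_p = p^{-v_p(x)} = 19^{-2} = 1/361.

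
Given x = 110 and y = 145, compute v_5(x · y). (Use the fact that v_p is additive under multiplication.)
v_5(15950) = 2

v_p(x) = 1 (factor: 110 = 5^1 · 22); v_p(y) = 1 (factor: 145 = 5^1 · 29). Additivity: v_p(xy) = v_p(x) + v_p(y) = 1 + 1 = 2. (Direct check: xy = 15950 = 5^2 · (638).)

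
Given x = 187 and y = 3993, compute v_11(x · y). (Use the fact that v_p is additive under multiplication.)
v_11(746691) = 4

v_p(x) = 1 (factor: 187 = 11^1 · 17); v_p(y) = 3 (factor: 3993 = 11^3 · 3). Additivity: v_p(xy) = v_p(x) + v_p(y) = 1 + 3 = 4. (Direct check: xy = 746691 = 11^4 · (51).)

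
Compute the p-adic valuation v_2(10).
v_2(10) = 1

v_2(n) is the largest exponent k such that 2^k divides n. Factor out: 10 = 2^1 · 5. (Sign doesn't affect v_p.) So v_2(10) = 1.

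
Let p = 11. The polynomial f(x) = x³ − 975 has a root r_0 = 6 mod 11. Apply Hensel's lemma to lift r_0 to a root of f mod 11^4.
r_3 = 10819 (mod 14641)

Hensel: r_{i+1} = r_i − f(r_i)/f′(r_i) mod 11^{i+2}, where f′(x) = 3x². Iterate:
  r_0 = 6 (mod 11)
  r_1 = 50 (mod 121)
  r_2 = 171 (mod 1331)
  r_3 = 10819 (mod 14641)
Final: r = 10819 with f(r) ≡ 0 mod 11^4.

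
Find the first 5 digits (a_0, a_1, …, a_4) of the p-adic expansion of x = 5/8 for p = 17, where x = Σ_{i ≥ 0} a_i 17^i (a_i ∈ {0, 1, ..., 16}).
(a_0, …, a_4) = (7, 6, 6, 6, 6)

v_17(5/8) = 0 (numerator and denominator both coprime to 17), so x ∈ ℤ_17^×. Compute digits iteratively via a_i = x_i mod 17, x_{i+1} = (x_i − a_i)/17, with x_0 = x:
  x_0 = 5/8;  a_0 = 7;  x_1 = (x_0 − 7)/17 = -3/8
  x_1 = -3/8;  a_1 = 6;  x_2 = (x_1 − 6)/17 = -3/8
  x_2 = -3/8;  a_2 = 6;  x_3 = (x_2 − 6)/17 = -3/8
  x_3 = -3/8;  a_3 = 6;  x_4 = (x_3 − 6)/17 = -3/8
  x_4 = -3/8;  a_4 = 6;  x_5 = (x_4 − 6)/17 = -3/8
Digits: (7, 6, 6, 6, 6).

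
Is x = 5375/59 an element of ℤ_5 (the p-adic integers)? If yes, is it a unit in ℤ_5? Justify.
x ∈ ℤ_5 but not a unit; v_5(x) = 3 > 0

ℤ_5 = {x ∈ ℚ_5 : v_5(x) ≥ 0} and ℤ_5^× = {x ∈ ℤ_5 : v_5(x) = 0}. Here v_5(5375/59) = v_5(num) − v_5(den) = 3; compare against these criteria.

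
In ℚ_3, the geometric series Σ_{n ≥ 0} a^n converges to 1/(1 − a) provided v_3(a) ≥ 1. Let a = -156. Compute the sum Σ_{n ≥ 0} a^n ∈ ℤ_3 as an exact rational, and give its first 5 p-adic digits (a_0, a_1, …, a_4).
Σ a^n = 1/(1 − a) = 1/157;  first 5 digits = (1, 2, 1, 0, 2)

v_3(a) = 1 ≥ 1, so the series converges in ℤ_3 to 1/(1 − a) = 1/(1 − (-156)) = 1/157. Expand this rational in ℤ_3: compute digits iteratively via d_i = x_i mod 3, x_{i+1} = (x_i − d_i)/3. The first 5 digits are (1, 2, 1, 0, 2).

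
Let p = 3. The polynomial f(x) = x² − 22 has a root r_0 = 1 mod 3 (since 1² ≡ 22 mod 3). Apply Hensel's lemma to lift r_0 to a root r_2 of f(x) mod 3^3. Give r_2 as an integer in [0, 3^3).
r_2 = 7 (mod 27)

Hensel's recurrence: r_{i+1} = r_i − f(r_i)·(f′(r_i))^{-1} mod 3^{i+2}, with f′(x) = 2x. Iterate:
  r_0 = 1 (mod 3)
  r_1 = 7 (mod 9)
  r_2 = 7 (mod 27)
Final: r_2 = 7, and one checks f(r_2) ≡ 0 mod 3^3.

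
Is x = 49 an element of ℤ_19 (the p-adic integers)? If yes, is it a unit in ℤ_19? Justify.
x ∈ ℤ_19^× (unit); v_19(x) = 0

ℤ_19 = {x ∈ ℚ_19 : v_19(x) ≥ 0} and ℤ_19^× = {x ∈ ℤ_19 : v_19(x) = 0}. Here v_19(49) = v_19(num) − v_19(den) = 0; compare against these criteria.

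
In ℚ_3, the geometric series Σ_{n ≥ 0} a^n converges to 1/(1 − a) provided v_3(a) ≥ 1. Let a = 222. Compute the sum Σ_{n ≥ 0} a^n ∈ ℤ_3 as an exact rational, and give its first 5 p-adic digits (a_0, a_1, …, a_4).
Σ a^n = 1/(1 − a) = -1/221;  first 5 digits = (1, 2, 1, 2, 2)

v_3(a) = 1 ≥ 1, so the series converges in ℤ_3 to 1/(1 − a) = 1/(1 − 222) = -1/221. Expand this rational in ℤ_3: compute digits iteratively via d_i = x_i mod 3, x_{i+1} = (x_i − d_i)/3. The first 5 digits are (1, 2, 1, 2, 2).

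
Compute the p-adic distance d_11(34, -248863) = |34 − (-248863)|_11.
d_11(34, -248863) = 1/14641

Step 1 — x − y = 34 − (-248863) = 248897. Step 2 — v_11(248897) = 4 (factor: 248897 = (11^4 · 17); the sign does not affect v_p). Step 3 — |x − y|_11 = 11^{-4} = 1/14641.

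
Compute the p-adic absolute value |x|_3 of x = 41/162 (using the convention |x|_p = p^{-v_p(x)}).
|41/162|_3 = 81

Step 1 — compute v_3(x) by factoring powers of 3 out of the numerator and denominator: v_3(41/162) = -4. Step 2 — apply |x|_p = p^{-v_p(x)} = 3^{4} = 81.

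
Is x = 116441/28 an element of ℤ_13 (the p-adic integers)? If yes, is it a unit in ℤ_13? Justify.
x ∈ ℤ_13 but not a unit; v_13(x) = 3 > 0

ℤ_13 = {x ∈ ℚ_13 : v_13(x) ≥ 0} and ℤ_13^× = {x ∈ ℤ_13 : v_13(x) = 0}. Here v_13(116441/28) = v_13(num) − v_13(den) = 3; compare against these criteria.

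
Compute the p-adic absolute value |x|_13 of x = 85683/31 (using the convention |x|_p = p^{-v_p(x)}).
|85683/31|_13 = 1/28561

Step 1 — compute v_13(x) by factoring powers of 13 out of the numerator and denominator: v_13(85683/31) = 4. Step 2 — apply |x|_p = p^{-v_p(x)} = 13^{-4} = 1/28561.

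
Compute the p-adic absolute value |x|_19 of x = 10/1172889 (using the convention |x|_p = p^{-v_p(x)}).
|10/1172889|_19 = 130321

Step 1 — compute v_19(x) by factoring powers of 19 out of the numerator and denominator: v_19(10/1172889) = -4. Step 2 — apply |x|_p = p^{-v_p(x)} = 19^{4} = 130321.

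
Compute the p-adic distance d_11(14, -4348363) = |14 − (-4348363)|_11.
d_11(14, -4348363) = 1/161051

Step 1 — x − y = 14 − (-4348363) = 4348377. Step 2 — v_11(4348377) = 5 (factor: 4348377 = (11^5 · 27); the sign does not affect v_p). Step 3 — |x − y|_11 = 11^{-5} = 1/161051.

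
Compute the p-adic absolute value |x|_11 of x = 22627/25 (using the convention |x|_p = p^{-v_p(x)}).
|22627/25|_11 = 1/1331

Step 1 — compute v_11(x) by factoring powers of 11 out of the numerator and denominator: v_11(22627/25) = 3. Step 2 — apply |x|_p = p^{-v_p(x)} = 11^{-3} = 1/1331.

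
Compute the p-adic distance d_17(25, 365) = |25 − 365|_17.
d_17(25, 365) = 1/17

Step 1 — x − y = 25 − 365 = -340. Step 2 — v_17(-340) = 1 (factor: -340 = −(17^1 · 20); the sign does not affect v_p). Step 3 — |x − y|_17 = 17^{-1} = 1/17.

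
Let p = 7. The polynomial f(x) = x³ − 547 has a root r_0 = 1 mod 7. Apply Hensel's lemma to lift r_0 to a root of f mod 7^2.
r_1 = 36 (mod 49)

Hensel: r_{i+1} = r_i − f(r_i)/f′(r_i) mod 7^{i+2}, where f′(x) = 3x². Iterate:
  r_0 = 1 (mod 7)
  r_1 = 36 (mod 49)
Final: r = 36 with f(r) ≡ 0 mod 7^2.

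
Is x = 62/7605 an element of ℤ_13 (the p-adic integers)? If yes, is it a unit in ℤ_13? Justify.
x ∉ ℤ_13 (v_13(x) = -2 < 0)

ℤ_13 = {x ∈ ℚ_13 : v_13(x) ≥ 0} and ℤ_13^× = {x ∈ ℤ_13 : v_13(x) = 0}. Here v_13(62/7605) = v_13(num) − v_13(den) = -2; compare against these criteria.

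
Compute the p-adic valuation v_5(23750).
v_5(23750) = 4

v_5(n) is the largest exponent k such that 5^k divides n. Factor out: 23750 = 5^4 · 38. (Sign doesn't affect v_p.) So v_5(23750) = 4.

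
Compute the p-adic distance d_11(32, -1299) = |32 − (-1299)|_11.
d_11(32, -1299) = 1/1331

Step 1 — x − y = 32 − (-1299) = 1331. Step 2 — v_11(1331) = 3 (factor: 1331 = (11^3 · 1); the sign does not affect v_p). Step 3 — |x − y|_11 = 11^{-3} = 1/1331.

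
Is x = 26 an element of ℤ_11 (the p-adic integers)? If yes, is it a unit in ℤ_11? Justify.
x ∈ ℤ_11^× (unit); v_11(x) = 0

ℤ_11 = {x ∈ ℚ_11 : v_11(x) ≥ 0} and ℤ_11^× = {x ∈ ℤ_11 : v_11(x) = 0}. Here v_11(26) = v_11(num) − v_11(den) = 0; compare against these criteria.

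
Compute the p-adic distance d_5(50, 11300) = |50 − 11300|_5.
d_5(50, 11300) = 1/625

Step 1 — x − y = 50 − 11300 = -11250. Step 2 — v_5(-11250) = 4 (factor: -11250 = −(5^4 · 18); the sign does not affect v_p). Step 3 — |x − y|_5 = 5^{-4} = 1/625.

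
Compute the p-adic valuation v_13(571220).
v_13(571220) = 4

v_13(n) is the largest exponent k such that 13^k divides n. Factor out: 571220 = 13^4 · 20. (Sign doesn't affect v_p.) So v_13(571220) = 4.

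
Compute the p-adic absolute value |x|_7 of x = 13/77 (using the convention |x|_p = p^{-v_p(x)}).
|13/77|_7 = 7

Step 1 — compute v_7(x) by factoring powers of 7 out of the numerator and denominator: v_7(13/77) = -1. Step 2 — apply |x|_p = p^{-v_p(x)} = 7^{1} = 7.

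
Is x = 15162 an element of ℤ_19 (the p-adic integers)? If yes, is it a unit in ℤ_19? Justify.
x ∈ ℤ_19 but not a unit; v_19(x) = 2 > 0

ℤ_19 = {x ∈ ℚ_19 : v_19(x) ≥ 0} and ℤ_19^× = {x ∈ ℤ_19 : v_19(x) = 0}. Here v_19(15162) = v_19(num) − v_19(den) = 2; compare against these criteria.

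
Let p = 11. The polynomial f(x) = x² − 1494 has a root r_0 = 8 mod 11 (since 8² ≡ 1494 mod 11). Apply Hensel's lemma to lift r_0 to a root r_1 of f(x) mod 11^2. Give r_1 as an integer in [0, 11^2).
r_1 = 52 (mod 121)

Hensel's recurrence: r_{i+1} = r_i − f(r_i)·(f′(r_i))^{-1} mod 11^{i+2}, with f′(x) = 2x. Iterate:
  r_0 = 8 (mod 11)
  r_1 = 52 (mod 121)
Final: r_1 = 52, and one checks f(r_1) ≡ 0 mod 11^2.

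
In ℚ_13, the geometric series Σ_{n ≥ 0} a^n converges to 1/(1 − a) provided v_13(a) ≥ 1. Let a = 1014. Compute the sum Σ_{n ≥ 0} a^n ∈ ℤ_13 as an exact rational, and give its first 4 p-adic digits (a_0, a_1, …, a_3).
Σ a^n = 1/(1 − a) = -1/1013;  first 4 digits = (1, 0, 6, 0)

v_13(a) = 2 ≥ 1, so the series converges in ℤ_13 to 1/(1 − a) = 1/(1 − 1014) = -1/1013. Expand this rational in ℤ_13: compute digits iteratively via d_i = x_i mod 13, x_{i+1} = (x_i − d_i)/13. The first 4 digits are (1, 0, 6, 0).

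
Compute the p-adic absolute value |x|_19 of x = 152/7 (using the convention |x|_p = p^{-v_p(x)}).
|152/7|_19 = 1/19

Step 1 — compute v_19(x) by factoring powers of 19 out of the numerator and denominator: v_19(152/7) = 1. Step 2 — apply |x|_p = p^{-v_p(x)} = 19^{-1} = 1/19.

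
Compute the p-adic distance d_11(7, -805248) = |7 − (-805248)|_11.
d_11(7, -805248) = 1/161051

Step 1 — x − y = 7 − (-805248) = 805255. Step 2 — v_11(805255) = 5 (factor: 805255 = (11^5 · 5); the sign does not affect v_p). Step 3 — |x − y|_11 = 11^{-5} = 1/161051.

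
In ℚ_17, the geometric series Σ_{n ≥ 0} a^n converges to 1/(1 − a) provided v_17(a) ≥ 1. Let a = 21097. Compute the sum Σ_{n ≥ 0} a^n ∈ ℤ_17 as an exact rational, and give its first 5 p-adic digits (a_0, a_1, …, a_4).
Σ a^n = 1/(1 − a) = -1/21096;  first 5 digits = (1, 0, 5, 4, 8)

v_17(a) = 2 ≥ 1, so the series converges in ℤ_17 to 1/(1 − a) = 1/(1 − 21097) = -1/21096. Expand this rational in ℤ_17: compute digits iteratively via d_i = x_i mod 17, x_{i+1} = (x_i − d_i)/17. The first 5 digits are (1, 0, 5, 4, 8).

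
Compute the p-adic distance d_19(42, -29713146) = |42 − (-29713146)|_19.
d_19(42, -29713146) = 1/2476099

Step 1 — x − y = 42 − (-29713146) = 29713188. Step 2 — v_19(29713188) = 5 (factor: 29713188 = (19^5 · 12); the sign does not affect v_p). Step 3 — |x − y|_19 = 19^{-5} = 1/2476099.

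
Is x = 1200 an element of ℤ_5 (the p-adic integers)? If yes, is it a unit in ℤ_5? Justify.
x ∈ ℤ_5 but not a unit; v_5(x) = 2 > 0

ℤ_5 = {x ∈ ℚ_5 : v_5(x) ≥ 0} and ℤ_5^× = {x ∈ ℤ_5 : v_5(x) = 0}. Here v_5(1200) = v_5(num) − v_5(den) = 2; compare against these criteria.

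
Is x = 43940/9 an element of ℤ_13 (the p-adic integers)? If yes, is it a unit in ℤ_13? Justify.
x ∈ ℤ_13 but not a unit; v_13(x) = 3 > 0

ℤ_13 = {x ∈ ℚ_13 : v_13(x) ≥ 0} and ℤ_13^× = {x ∈ ℤ_13 : v_13(x) = 0}. Here v_13(43940/9) = v_13(num) − v_13(den) = 3; compare against these criteria.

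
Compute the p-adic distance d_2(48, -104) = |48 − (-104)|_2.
d_2(48, -104) = 1/8

Step 1 — x − y = 48 − (-104) = 152. Step 2 — v_2(152) = 3 (factor: 152 = (2^3 · 19); the sign does not affect v_p). Step 3 — |x − y|_2 = 2^{-3} = 1/8.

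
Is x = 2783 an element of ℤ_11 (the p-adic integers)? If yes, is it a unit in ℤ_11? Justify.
x ∈ ℤ_11 but not a unit; v_11(x) = 2 > 0

ℤ_11 = {x ∈ ℚ_11 : v_11(x) ≥ 0} and ℤ_11^× = {x ∈ ℤ_11 : v_11(x) = 0}. Here v_11(2783) = v_11(num) − v_11(den) = 2; compare against these criteria.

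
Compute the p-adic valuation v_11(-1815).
v_11(-1815) = 2

v_11(n) is the largest exponent k such that 11^k divides n. Factor out: -1815 = -11^2 · 15. (Sign doesn't affect v_p.) So v_11(-1815) = 2.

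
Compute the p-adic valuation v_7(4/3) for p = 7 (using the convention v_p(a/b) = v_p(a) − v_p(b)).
v_7(4/3) = 0

Factor powers of 7 from the numerator and denominator of the reduced fraction: 4 = 7^0 · 4 and 3 = 7^0 · 3. Apply v_p(a/b) = v_p(a) − v_p(b): v_7(4/3) = 0 − 0 = 0.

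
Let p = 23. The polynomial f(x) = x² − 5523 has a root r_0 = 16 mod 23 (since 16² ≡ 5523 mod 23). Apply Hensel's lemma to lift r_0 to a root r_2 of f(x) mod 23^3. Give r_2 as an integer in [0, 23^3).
r_2 = 9653 (mod 12167)

Hensel's recurrence: r_{i+1} = r_i − f(r_i)·(f′(r_i))^{-1} mod 23^{i+2}, with f′(x) = 2x. Iterate:
  r_0 = 16 (mod 23)
  r_1 = 131 (mod 529)
  r_2 = 9653 (mod 12167)
Final: r_2 = 9653, and one checks f(r_2) ≡ 0 mod 23^3.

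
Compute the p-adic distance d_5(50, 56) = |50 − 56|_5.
d_5(50, 56) = 1

Step 1 — x − y = 50 − 56 = -6. Step 2 — v_5(-6) = 0 (factor: -6 = −(5^0 · 6); the sign does not affect v_p). Step 3 — |x − y|_5 = 5^{0} = 1.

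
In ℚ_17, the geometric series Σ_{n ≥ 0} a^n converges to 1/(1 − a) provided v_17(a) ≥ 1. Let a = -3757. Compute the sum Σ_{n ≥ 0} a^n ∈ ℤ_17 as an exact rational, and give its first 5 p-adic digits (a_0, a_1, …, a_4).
Σ a^n = 1/(1 − a) = 1/3758;  first 5 digits = (1, 0, 4, 16, 15)

v_17(a) = 2 ≥ 1, so the series converges in ℤ_17 to 1/(1 − a) = 1/(1 − (-3757)) = 1/3758. Expand this rational in ℤ_17: compute digits iteratively via d_i = x_i mod 17, x_{i+1} = (x_i − d_i)/17. The first 5 digits are (1, 0, 4, 16, 15).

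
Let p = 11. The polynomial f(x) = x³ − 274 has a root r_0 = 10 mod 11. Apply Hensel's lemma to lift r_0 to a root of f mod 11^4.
r_3 = 9085 (mod 14641)

Hensel: r_{i+1} = r_i − f(r_i)/f′(r_i) mod 11^{i+2}, where f′(x) = 3x². Iterate:
  r_0 = 10 (mod 11)
  r_1 = 10 (mod 121)
  r_2 = 1099 (mod 1331)
  r_3 = 9085 (mod 14641)
Final: r = 9085 with f(r) ≡ 0 mod 11^4.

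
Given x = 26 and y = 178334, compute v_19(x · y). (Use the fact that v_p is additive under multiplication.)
v_19(4636684) = 3

v_p(x) = 0 (factor: 26 = 19^0 · 26); v_p(y) = 3 (factor: 178334 = 19^3 · 26). Additivity: v_p(xy) = v_p(x) + v_p(y) = 0 + 3 = 3. (Direct check: xy = 4636684 = 19^3 · (676).)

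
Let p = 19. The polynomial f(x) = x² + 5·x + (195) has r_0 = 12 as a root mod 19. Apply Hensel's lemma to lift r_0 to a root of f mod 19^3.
r_2 = 5712 (mod 6859)

Hensel: r_{i+1} = r_i − f(r_i)·(f′(r_i))^{-1} mod 19^{i+2}, f′(x) = 2x + 5. Iterate:
  r_0 = 12 (mod 19)
  r_1 = 297 (mod 361)
  r_2 = 5712 (mod 6859)
Final: r = 5712 satisfies f(r) ≡ 0 mod 19^3.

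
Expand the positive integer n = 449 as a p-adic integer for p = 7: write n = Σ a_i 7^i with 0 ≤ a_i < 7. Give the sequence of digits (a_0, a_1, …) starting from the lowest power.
(a_0, a_1, …) = (1, 1, 2, 1)

Repeated division by 7 gives the digits low-to-high: 449 = 1 + 1·7^1 + 2·7^2 + 1·7^3. Digit sequence: (1, 1, 2, 1).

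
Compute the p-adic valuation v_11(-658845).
v_11(-658845) = 4

v_11(n) is the largest exponent k such that 11^k divides n. Factor out: -658845 = -11^4 · 45. (Sign doesn't affect v_p.) So v_11(-658845) = 4.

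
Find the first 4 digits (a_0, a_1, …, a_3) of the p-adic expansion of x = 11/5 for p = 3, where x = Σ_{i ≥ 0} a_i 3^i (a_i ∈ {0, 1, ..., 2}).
(a_0, …, a_3) = (1, 1, 1, 2)

v_3(11/5) = 0 (numerator and denominator both coprime to 3), so x ∈ ℤ_3^×. Compute digits iteratively via a_i = x_i mod 3, x_{i+1} = (x_i − a_i)/3, with x_0 = x:
  x_0 = 11/5;  a_0 = 1;  x_1 = (x_0 − 1)/3 = 2/5
  x_1 = 2/5;  a_1 = 1;  x_2 = (x_1 − 1)/3 = -1/5
  x_2 = -1/5;  a_2 = 1;  x_3 = (x_2 − 1)/3 = -2/5
  x_3 = -2/5;  a_3 = 2;  x_4 = (x_3 − 2)/3 = -4/5
Digits: (1, 1, 1, 2).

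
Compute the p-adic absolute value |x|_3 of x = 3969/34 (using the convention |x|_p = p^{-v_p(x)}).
|3969/34|_3 = 1/81

Step 1 — compute v_3(x) by factoring powers of 3 out of the numerator and denominator: v_3(3969/34) = 4. Step 2 — apply |x|_p = p^{-v_p(x)} = 3^{-4} = 1/81.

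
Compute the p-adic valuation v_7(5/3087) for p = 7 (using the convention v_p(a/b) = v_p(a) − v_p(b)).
v_7(5/3087) = -3

Factor powers of 7 from the numerator and denominator of the reduced fraction: 5 = 7^0 · 5 and 3087 = 7^3 · 9. Apply v_p(a/b) = v_p(a) − v_p(b): v_7(5/3087) = 0 − 3 = -3.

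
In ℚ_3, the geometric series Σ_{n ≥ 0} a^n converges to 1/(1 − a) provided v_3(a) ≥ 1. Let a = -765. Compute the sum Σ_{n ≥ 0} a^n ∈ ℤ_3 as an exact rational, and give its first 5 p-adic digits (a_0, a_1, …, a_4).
Σ a^n = 1/(1 − a) = 1/766;  first 5 digits = (1, 0, 2, 1, 0)

v_3(a) = 2 ≥ 1, so the series converges in ℤ_3 to 1/(1 − a) = 1/(1 − (-765)) = 1/766. Expand this rational in ℤ_3: compute digits iteratively via d_i = x_i mod 3, x_{i+1} = (x_i − d_i)/3. The first 5 digits are (1, 0, 2, 1, 0).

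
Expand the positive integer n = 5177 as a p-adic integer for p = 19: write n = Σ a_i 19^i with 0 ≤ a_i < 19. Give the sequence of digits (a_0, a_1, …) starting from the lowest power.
(a_0, a_1, …) = (9, 6, 14)

Repeated division by 19 gives the digits low-to-high: 5177 = 9 + 6·19^1 + 14·19^2. Digit sequence: (9, 6, 14).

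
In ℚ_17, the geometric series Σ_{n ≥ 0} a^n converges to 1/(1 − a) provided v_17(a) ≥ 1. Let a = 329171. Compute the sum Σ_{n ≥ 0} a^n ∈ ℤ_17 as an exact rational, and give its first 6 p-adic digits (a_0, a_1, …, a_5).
Σ a^n = 1/(1 − a) = -1/329170;  first 6 digits = (1, 0, 0, 16, 3, 0)

v_17(a) = 3 ≥ 1, so the series converges in ℤ_17 to 1/(1 − a) = 1/(1 − 329171) = -1/329170. Expand this rational in ℤ_17: compute digits iteratively via d_i = x_i mod 17, x_{i+1} = (x_i − d_i)/17. The first 6 digits are (1, 0, 0, 16, 3, 0).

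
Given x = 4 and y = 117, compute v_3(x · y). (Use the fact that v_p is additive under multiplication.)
v_3(468) = 2

v_p(x) = 0 (factor: 4 = 3^0 · 4); v_p(y) = 2 (factor: 117 = 3^2 · 13). Additivity: v_p(xy) = v_p(x) + v_p(y) = 0 + 2 = 2. (Direct check: xy = 468 = 3^2 · (52).)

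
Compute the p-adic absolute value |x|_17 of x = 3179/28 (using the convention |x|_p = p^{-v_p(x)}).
|3179/28|_17 = 1/289

Step 1 — compute v_17(x) by factoring powers of 17 out of the numerator and denominator: v_17(3179/28) = 2. Step 2 — apply |x|_p = p^{-v_p(x)} = 17^{-2} = 1/289.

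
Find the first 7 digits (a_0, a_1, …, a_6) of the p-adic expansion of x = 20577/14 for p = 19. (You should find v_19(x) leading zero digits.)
(a_0, …, a_6) = (0, 0, 0, 7, 1, 4, 12)

v_19(20577/14) = 3, so a_0 = ... = a_2 = 0. Factor out: x = 19^3 · u with u = 3/14 a unit in ℤ_19. Expand u iteratively via a_{v+i} = u_i mod 19, u_{i+1} = (u_i − a_{v+i})/19:
  u_0 = 3/14;  a_3 = 7;  u_1 = (u_0 − 7)/19 = -5/14
  u_1 = -5/14;  a_4 = 1;  u_2 = (u_1 − 1)/19 = -1/14
  u_2 = -1/14;  a_5 = 4;  u_3 = (u_2 − 4)/19 = -3/14
  u_3 = -3/14;  a_6 = 12;  u_4 = (u_3 − 12)/19 = -9/14
Digits: (0, 0, 0, 7, 1, 4, 12).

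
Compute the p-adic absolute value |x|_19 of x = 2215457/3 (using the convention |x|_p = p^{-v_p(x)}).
|2215457/3|_19 = 1/130321

Step 1 — compute v_19(x) by factoring powers of 19 out of the numerator and denominator: v_19(2215457/3) = 4. Step 2 — apply |x|_p = p^{-v_p(x)} = 19^{-4} = 1/130321.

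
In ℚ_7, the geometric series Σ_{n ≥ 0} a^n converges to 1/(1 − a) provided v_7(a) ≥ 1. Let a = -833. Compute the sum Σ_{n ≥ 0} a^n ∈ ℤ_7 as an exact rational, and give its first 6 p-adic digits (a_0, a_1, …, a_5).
Σ a^n = 1/(1 − a) = 1/834;  first 6 digits = (1, 0, 4, 4, 1, 6)

v_7(a) = 2 ≥ 1, so the series converges in ℤ_7 to 1/(1 − a) = 1/(1 − (-833)) = 1/834. Expand this rational in ℤ_7: compute digits iteratively via d_i = x_i mod 7, x_{i+1} = (x_i − d_i)/7. The first 6 digits are (1, 0, 4, 4, 1, 6).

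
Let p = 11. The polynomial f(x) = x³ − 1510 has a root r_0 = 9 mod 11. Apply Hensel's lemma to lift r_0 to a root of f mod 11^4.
r_3 = 1637 (mod 14641)

Hensel: r_{i+1} = r_i − f(r_i)/f′(r_i) mod 11^{i+2}, where f′(x) = 3x². Iterate:
  r_0 = 9 (mod 11)
  r_1 = 64 (mod 121)
  r_2 = 306 (mod 1331)
  r_3 = 1637 (mod 14641)
Final: r = 1637 with f(r) ≡ 0 mod 11^4.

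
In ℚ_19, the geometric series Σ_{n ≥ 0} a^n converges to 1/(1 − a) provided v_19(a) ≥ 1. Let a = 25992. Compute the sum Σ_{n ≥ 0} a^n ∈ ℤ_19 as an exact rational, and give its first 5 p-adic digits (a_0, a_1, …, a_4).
Σ a^n = 1/(1 − a) = -1/25991;  first 5 digits = (1, 0, 15, 3, 16)

v_19(a) = 2 ≥ 1, so the series converges in ℤ_19 to 1/(1 − a) = 1/(1 − 25992) = -1/25991. Expand this rational in ℤ_19: compute digits iteratively via d_i = x_i mod 19, x_{i+1} = (x_i − d_i)/19. The first 5 digits are (1, 0, 15, 3, 16).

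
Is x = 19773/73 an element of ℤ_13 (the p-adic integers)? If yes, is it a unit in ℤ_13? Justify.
x ∈ ℤ_13 but not a unit; v_13(x) = 3 > 0

ℤ_13 = {x ∈ ℚ_13 : v_13(x) ≥ 0} and ℤ_13^× = {x ∈ ℤ_13 : v_13(x) = 0}. Here v_13(19773/73) = v_13(num) − v_13(den) = 3; compare against these criteria.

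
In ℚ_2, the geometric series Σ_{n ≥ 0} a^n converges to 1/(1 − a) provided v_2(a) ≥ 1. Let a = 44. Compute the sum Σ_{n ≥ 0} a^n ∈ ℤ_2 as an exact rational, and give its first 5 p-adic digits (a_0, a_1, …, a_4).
Σ a^n = 1/(1 − a) = -1/43;  first 5 digits = (1, 0, 1, 1, 1)

v_2(a) = 2 ≥ 1, so the series converges in ℤ_2 to 1/(1 − a) = 1/(1 − 44) = -1/43. Expand this rational in ℤ_2: compute digits iteratively via d_i = x_i mod 2, x_{i+1} = (x_i − d_i)/2. The first 5 digits are (1, 0, 1, 1, 1).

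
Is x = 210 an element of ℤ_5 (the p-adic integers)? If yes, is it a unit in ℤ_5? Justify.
x ∈ ℤ_5 but not a unit; v_5(x) = 1 > 0

ℤ_5 = {x ∈ ℚ_5 : v_5(x) ≥ 0} and ℤ_5^× = {x ∈ ℤ_5 : v_5(x) = 0}. Here v_5(210) = v_5(num) − v_5(den) = 1; compare against these criteria.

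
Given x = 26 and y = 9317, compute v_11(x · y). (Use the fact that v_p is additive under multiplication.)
v_11(242242) = 3

v_p(x) = 0 (factor: 26 = 11^0 · 26); v_p(y) = 3 (factor: 9317 = 11^3 · 7). Additivity: v_p(xy) = v_p(x) + v_p(y) = 0 + 3 = 3. (Direct check: xy = 242242 = 11^3 · (182).)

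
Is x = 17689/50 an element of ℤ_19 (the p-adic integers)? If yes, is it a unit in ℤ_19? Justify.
x ∈ ℤ_19 but not a unit; v_19(x) = 2 > 0

ℤ_19 = {x ∈ ℚ_19 : v_19(x) ≥ 0} and ℤ_19^× = {x ∈ ℤ_19 : v_19(x) = 0}. Here v_19(17689/50) = v_19(num) − v_19(den) = 2; compare against these criteria.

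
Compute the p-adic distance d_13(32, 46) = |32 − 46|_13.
d_13(32, 46) = 1

Step 1 — x − y = 32 − 46 = -14. Step 2 — v_13(-14) = 0 (factor: -14 = −(13^0 · 14); the sign does not affect v_p). Step 3 — |x − y|_13 = 13^{0} = 1.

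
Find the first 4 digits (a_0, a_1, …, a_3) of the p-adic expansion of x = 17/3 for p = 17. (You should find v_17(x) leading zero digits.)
(a_0, …, a_3) = (0, 6, 11, 5)

v_17(17/3) = 1, so a_0 = ... = a_0 = 0. Factor out: x = 17^1 · u with u = 1/3 a unit in ℤ_17. Expand u iteratively via a_{v+i} = u_i mod 17, u_{i+1} = (u_i − a_{v+i})/17:
  u_0 = 1/3;  a_1 = 6;  u_1 = (u_0 − 6)/17 = -1/3
  u_1 = -1/3;  a_2 = 11;  u_2 = (u_1 − 11)/17 = -2/3
  u_2 = -2/3;  a_3 = 5;  u_3 = (u_2 − 5)/17 = -1/3
Digits: (0, 6, 11, 5).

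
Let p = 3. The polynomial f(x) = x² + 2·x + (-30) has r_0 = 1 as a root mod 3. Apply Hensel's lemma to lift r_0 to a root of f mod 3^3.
r_2 = 1 (mod 27)

Hensel: r_{i+1} = r_i − f(r_i)·(f′(r_i))^{-1} mod 3^{i+2}, f′(x) = 2x + 2. Iterate:
  r_0 = 1 (mod 3)
  r_1 = 1 (mod 9)
  r_2 = 1 (mod 27)
Final: r = 1 satisfies f(r) ≡ 0 mod 3^3.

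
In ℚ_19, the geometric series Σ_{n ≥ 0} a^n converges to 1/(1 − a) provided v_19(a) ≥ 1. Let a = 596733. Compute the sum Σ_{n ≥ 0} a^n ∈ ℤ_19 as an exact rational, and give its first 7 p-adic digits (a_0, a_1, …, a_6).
Σ a^n = 1/(1 − a) = -1/596732;  first 7 digits = (1, 0, 0, 11, 4, 0, 7)

v_19(a) = 3 ≥ 1, so the series converges in ℤ_19 to 1/(1 − a) = 1/(1 − 596733) = -1/596732. Expand this rational in ℤ_19: compute digits iteratively via d_i = x_i mod 19, x_{i+1} = (x_i − d_i)/19. The first 7 digits are (1, 0, 0, 11, 4, 0, 7).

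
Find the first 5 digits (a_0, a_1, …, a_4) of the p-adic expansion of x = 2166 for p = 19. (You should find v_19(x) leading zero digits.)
(a_0, …, a_4) = (0, 0, 6, 0, 0)

v_19(2166) = 2, so a_0 = ... = a_1 = 0. Factor out: x = 19^2 · u with u = 6 a unit in ℤ_19. Expand u iteratively via a_{v+i} = u_i mod 19, u_{i+1} = (u_i − a_{v+i})/19:
  u_0 = 6;  a_2 = 6;  u_1 = (u_0 − 6)/19 = 0
  u_1 = 0;  a_3 = 0;  u_2 = (u_1 − 0)/19 = 0
  u_2 = 0;  a_4 = 0;  u_3 = (u_2 − 0)/19 = 0
Digits: (0, 0, 6, 0, 0).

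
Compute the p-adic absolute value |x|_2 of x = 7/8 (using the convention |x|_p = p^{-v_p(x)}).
|7/8|_2 = 8

Step 1 — compute v_2(x) by factoring powers of 2 out of the numerator and denominator: v_2(7/8) = -3. Step 2 — apply |x|_p = p^{-v_p(x)} = 2^{3} = 8.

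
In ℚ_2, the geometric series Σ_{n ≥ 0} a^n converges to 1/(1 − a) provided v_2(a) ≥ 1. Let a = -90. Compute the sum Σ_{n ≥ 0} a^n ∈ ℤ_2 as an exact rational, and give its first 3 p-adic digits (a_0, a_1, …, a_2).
Σ a^n = 1/(1 − a) = 1/91;  first 3 digits = (1, 1, 0)

v_2(a) = 1 ≥ 1, so the series converges in ℤ_2 to 1/(1 − a) = 1/(1 − (-90)) = 1/91. Expand this rational in ℤ_2: compute digits iteratively via d_i = x_i mod 2, x_{i+1} = (x_i − d_i)/2. The first 3 digits are (1, 1, 0).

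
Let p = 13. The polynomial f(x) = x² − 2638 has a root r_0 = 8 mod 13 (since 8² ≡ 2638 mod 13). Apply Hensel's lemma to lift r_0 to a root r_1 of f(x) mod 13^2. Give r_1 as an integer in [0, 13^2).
r_1 = 21 (mod 169)

Hensel's recurrence: r_{i+1} = r_i − f(r_i)·(f′(r_i))^{-1} mod 13^{i+2}, with f′(x) = 2x. Iterate:
  r_0 = 8 (mod 13)
  r_1 = 21 (mod 169)
Final: r_1 = 21, and one checks f(r_1) ≡ 0 mod 13^2.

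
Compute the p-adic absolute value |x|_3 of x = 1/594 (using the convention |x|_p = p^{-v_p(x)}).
|1/594|_3 = 27

Step 1 — compute v_3(x) by factoring powers of 3 out of the numerator and denominator: v_3(1/594) = -3. Step 2 — apply |x|_p = p^{-v_p(x)} = 3^{3} = 27.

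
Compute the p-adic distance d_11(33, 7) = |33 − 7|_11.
d_11(33, 7) = 1

Step 1 — x − y = 33 − 7 = 26. Step 2 — v_11(26) = 0 (factor: 26 = (11^0 · 26); the sign does not affect v_p). Step 3 — |x − y|_11 = 11^{0} = 1.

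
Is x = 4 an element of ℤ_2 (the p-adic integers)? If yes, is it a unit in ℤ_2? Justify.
x ∈ ℤ_2 but not a unit; v_2(x) = 2 > 0

ℤ_2 = {x ∈ ℚ_2 : v_2(x) ≥ 0} and ℤ_2^× = {x ∈ ℤ_2 : v_2(x) = 0}. Here v_2(4) = v_2(num) − v_2(den) = 2; compare against these criteria.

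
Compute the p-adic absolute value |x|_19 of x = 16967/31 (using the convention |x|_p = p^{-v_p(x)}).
|16967/31|_19 = 1/361

Step 1 — compute v_19(x) by factoring powers of 19 out of the numerator and denominator: v_19(16967/31) = 2. Step 2 — apply |x|_p = p^{-v_p(x)} = 19^{-2} = 1/361.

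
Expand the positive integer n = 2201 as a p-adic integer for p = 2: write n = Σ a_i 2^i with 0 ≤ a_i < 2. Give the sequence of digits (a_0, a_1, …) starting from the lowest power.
(a_0, a_1, …) = (1, 0, 0, 1, 1, 0, 0, 1, 0, 0, 0, 1)

Repeated division by 2 gives the digits low-to-high: 2201 = 1 + 1·2^3 + 1·2^4 + 1·2^7 + 1·2^11. Digit sequence: (1, 0, 0, 1, 1, 0, 0, 1, 0, 0, 0, 1).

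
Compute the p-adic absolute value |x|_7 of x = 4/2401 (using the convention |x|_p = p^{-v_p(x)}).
|4/2401|_7 = 2401

Step 1 — compute v_7(x) by factoring powers of 7 out of the numerator and denominator: v_7(4/2401) = -4. Step 2 — apply |x|_p = p^{-v_p(x)} = 7^{4} = 2401.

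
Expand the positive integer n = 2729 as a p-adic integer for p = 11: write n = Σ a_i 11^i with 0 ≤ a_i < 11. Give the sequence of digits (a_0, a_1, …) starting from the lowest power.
(a_0, a_1, …) = (1, 6, 0, 2)

Repeated division by 11 gives the digits low-to-high: 2729 = 1 + 6·11^1 + 2·11^3. Digit sequence: (1, 6, 0, 2).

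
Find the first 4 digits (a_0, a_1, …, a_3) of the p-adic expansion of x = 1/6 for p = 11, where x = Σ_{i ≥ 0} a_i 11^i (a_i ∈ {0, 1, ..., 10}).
(a_0, …, a_3) = (2, 9, 1, 9)

v_11(1/6) = 0 (numerator and denominator both coprime to 11), so x ∈ ℤ_11^×. Compute digits iteratively via a_i = x_i mod 11, x_{i+1} = (x_i − a_i)/11, with x_0 = x:
  x_0 = 1/6;  a_0 = 2;  x_1 = (x_0 − 2)/11 = -1/6
  x_1 = -1/6;  a_1 = 9;  x_2 = (x_1 − 9)/11 = -5/6
  x_2 = -5/6;  a_2 = 1;  x_3 = (x_2 − 1)/11 = -1/6
  x_3 = -1/6;  a_3 = 9;  x_4 = (x_3 − 9)/11 = -5/6
Digits: (2, 9, 1, 9).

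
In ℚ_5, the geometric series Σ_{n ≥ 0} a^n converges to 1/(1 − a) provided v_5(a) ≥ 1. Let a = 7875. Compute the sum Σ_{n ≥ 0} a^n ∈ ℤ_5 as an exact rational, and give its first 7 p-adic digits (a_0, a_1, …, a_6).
Σ a^n = 1/(1 − a) = -1/7874;  first 7 digits = (1, 0, 0, 3, 2, 2, 4)

v_5(a) = 3 ≥ 1, so the series converges in ℤ_5 to 1/(1 − a) = 1/(1 − 7875) = -1/7874. Expand this rational in ℤ_5: compute digits iteratively via d_i = x_i mod 5, x_{i+1} = (x_i − d_i)/5. The first 7 digits are (1, 0, 0, 3, 2, 2, 4).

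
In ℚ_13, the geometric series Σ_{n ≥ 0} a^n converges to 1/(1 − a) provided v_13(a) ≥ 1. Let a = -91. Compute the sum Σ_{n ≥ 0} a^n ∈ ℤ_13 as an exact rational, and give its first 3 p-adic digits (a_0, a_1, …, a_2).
Σ a^n = 1/(1 − a) = 1/92;  first 3 digits = (1, 6, 9)

v_13(a) = 1 ≥ 1, so the series converges in ℤ_13 to 1/(1 − a) = 1/(1 − (-91)) = 1/92. Expand this rational in ℤ_13: compute digits iteratively via d_i = x_i mod 13, x_{i+1} = (x_i − d_i)/13. The first 3 digits are (1, 6, 9).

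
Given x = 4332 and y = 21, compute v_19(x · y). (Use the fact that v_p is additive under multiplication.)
v_19(90972) = 2

v_p(x) = 2 (factor: 4332 = 19^2 · 12); v_p(y) = 0 (factor: 21 = 19^0 · 21). Additivity: v_p(xy) = v_p(x) + v_p(y) = 2 + 0 = 2. (Direct check: xy = 90972 = 19^2 · (252).)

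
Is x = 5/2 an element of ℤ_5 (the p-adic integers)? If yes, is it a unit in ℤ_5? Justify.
x ∈ ℤ_5 but not a unit; v_5(x) = 1 > 0

ℤ_5 = {x ∈ ℚ_5 : v_5(x) ≥ 0} and ℤ_5^× = {x ∈ ℤ_5 : v_5(x) = 0}. Here v_5(5/2) = v_5(num) − v_5(den) = 1; compare against these criteria.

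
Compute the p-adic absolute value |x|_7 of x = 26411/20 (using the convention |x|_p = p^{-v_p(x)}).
|26411/20|_7 = 1/2401

Step 1 — compute v_7(x) by factoring powers of 7 out of the numerator and denominator: v_7(26411/20) = 4. Step 2 — apply |x|_p = p^{-v_p(x)} = 7^{-4} = 1/2401.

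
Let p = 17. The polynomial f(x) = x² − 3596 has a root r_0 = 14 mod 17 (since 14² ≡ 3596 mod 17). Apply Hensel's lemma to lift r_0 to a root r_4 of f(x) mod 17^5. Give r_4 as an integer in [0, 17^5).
r_4 = 1252166 (mod 1419857)

Hensel's recurrence: r_{i+1} = r_i − f(r_i)·(f′(r_i))^{-1} mod 17^{i+2}, with f′(x) = 2x. Iterate:
  r_0 = 14 (mod 17)
  r_1 = 218 (mod 289)
  r_2 = 4264 (mod 4913)
  r_3 = 82872 (mod 83521)
  r_4 = 1252166 (mod 1419857)
Final: r_4 = 1252166, and one checks f(r_4) ≡ 0 mod 17^5.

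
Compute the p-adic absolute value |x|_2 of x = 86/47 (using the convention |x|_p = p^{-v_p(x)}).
|86/47|_2 = 1/2

Step 1 — compute v_2(x) by factoring powers of 2 out of the numerator and denominator: v_2(86/47) = 1. Step 2 — apply |x|_p = p^{-v_p(x)} = 2^{-1} = 1/2.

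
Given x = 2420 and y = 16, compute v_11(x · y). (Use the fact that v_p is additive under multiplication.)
v_11(38720) = 2

v_p(x) = 2 (factor: 2420 = 11^2 · 20); v_p(y) = 0 (factor: 16 = 11^0 · 16). Additivity: v_p(xy) = v_p(x) + v_p(y) = 2 + 0 = 2. (Direct check: xy = 38720 = 11^2 · (320).)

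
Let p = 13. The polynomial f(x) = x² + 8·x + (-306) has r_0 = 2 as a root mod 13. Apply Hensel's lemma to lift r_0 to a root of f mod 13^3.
r_2 = 899 (mod 2197)

Hensel: r_{i+1} = r_i − f(r_i)·(f′(r_i))^{-1} mod 13^{i+2}, f′(x) = 2x + 8. Iterate:
  r_0 = 2 (mod 13)
  r_1 = 54 (mod 169)
  r_2 = 899 (mod 2197)
Final: r = 899 satisfies f(r) ≡ 0 mod 13^3.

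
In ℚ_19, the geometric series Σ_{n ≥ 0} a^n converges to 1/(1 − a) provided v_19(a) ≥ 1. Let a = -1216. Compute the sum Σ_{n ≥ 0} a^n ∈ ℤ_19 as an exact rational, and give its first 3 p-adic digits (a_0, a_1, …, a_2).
Σ a^n = 1/(1 − a) = 1/1217;  first 3 digits = (1, 12, 7)

v_19(a) = 1 ≥ 1, so the series converges in ℤ_19 to 1/(1 − a) = 1/(1 − (-1216)) = 1/1217. Expand this rational in ℤ_19: compute digits iteratively via d_i = x_i mod 19, x_{i+1} = (x_i − d_i)/19. The first 3 digits are (1, 12, 7).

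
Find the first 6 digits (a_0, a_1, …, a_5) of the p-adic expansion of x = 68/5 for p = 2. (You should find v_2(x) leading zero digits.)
(a_0, …, a_5) = (0, 0, 1, 0, 1, 1)

v_2(68/5) = 2, so a_0 = ... = a_1 = 0. Factor out: x = 2^2 · u with u = 17/5 a unit in ℤ_2. Expand u iteratively via a_{v+i} = u_i mod 2, u_{i+1} = (u_i − a_{v+i})/2:
  u_0 = 17/5;  a_2 = 1;  u_1 = (u_0 − 1)/2 = 6/5
  u_1 = 6/5;  a_3 = 0;  u_2 = (u_1 − 0)/2 = 3/5
  u_2 = 3/5;  a_4 = 1;  u_3 = (u_2 − 1)/2 = -1/5
  u_3 = -1/5;  a_5 = 1;  u_4 = (u_3 − 1)/2 = -3/5
Digits: (0, 0, 1, 0, 1, 1).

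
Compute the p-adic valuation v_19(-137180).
v_19(-137180) = 3

v_19(n) is the largest exponent k such that 19^k divides n. Factor out: -137180 = -19^3 · 20. (Sign doesn't affect v_p.) So v_19(-137180) = 3.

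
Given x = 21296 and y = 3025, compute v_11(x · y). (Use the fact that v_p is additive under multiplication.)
v_11(64420400) = 5

v_p(x) = 3 (factor: 21296 = 11^3 · 16); v_p(y) = 2 (factor: 3025 = 11^2 · 25). Additivity: v_p(xy) = v_p(x) + v_p(y) = 3 + 2 = 5. (Direct check: xy = 64420400 = 11^5 · (400).)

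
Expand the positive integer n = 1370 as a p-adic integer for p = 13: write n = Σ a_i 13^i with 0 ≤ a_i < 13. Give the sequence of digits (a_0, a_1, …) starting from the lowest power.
(a_0, a_1, …) = (5, 1, 8)

Repeated division by 13 gives the digits low-to-high: 1370 = 5 + 1·13^1 + 8·13^2. Digit sequence: (5, 1, 8).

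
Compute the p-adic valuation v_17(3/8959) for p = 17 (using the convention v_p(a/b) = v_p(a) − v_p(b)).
v_17(3/8959) = -2

Factor powers of 17 from the numerator and denominator of the reduced fraction: 3 = 17^0 · 3 and 8959 = 17^2 · 31. Apply v_p(a/b) = v_p(a) − v_p(b): v_17(3/8959) = 0 − 2 = -2.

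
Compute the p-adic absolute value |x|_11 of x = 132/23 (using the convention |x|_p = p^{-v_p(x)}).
|132/23|_11 = 1/11

Step 1 — compute v_11(x) by factoring powers of 11 out of the numerator and denominator: v_11(132/23) = 1. Step 2 — apply |x|_p = p^{-v_p(x)} = 11^{-1} = 1/11.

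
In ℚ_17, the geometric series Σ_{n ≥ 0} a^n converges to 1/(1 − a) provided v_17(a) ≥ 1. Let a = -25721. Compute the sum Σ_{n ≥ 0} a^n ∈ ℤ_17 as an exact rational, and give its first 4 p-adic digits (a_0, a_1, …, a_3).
Σ a^n = 1/(1 − a) = 1/25722;  first 4 digits = (1, 0, 13, 11)

v_17(a) = 2 ≥ 1, so the series converges in ℤ_17 to 1/(1 − a) = 1/(1 − (-25721)) = 1/25722. Expand this rational in ℤ_17: compute digits iteratively via d_i = x_i mod 17, x_{i+1} = (x_i − d_i)/17. The first 4 digits are (1, 0, 13, 11).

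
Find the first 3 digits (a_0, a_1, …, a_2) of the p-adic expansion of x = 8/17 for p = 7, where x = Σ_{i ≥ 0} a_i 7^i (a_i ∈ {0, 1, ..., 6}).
(a_0, …, a_2) = (5, 1, 1)

v_7(8/17) = 0 (numerator and denominator both coprime to 7), so x ∈ ℤ_7^×. Compute digits iteratively via a_i = x_i mod 7, x_{i+1} = (x_i − a_i)/7, with x_0 = x:
  x_0 = 8/17;  a_0 = 5;  x_1 = (x_0 − 5)/7 = -11/17
  x_1 = -11/17;  a_1 = 1;  x_2 = (x_1 − 1)/7 = -4/17
  x_2 = -4/17;  a_2 = 1;  x_3 = (x_2 − 1)/7 = -3/17
Digits: (5, 1, 1).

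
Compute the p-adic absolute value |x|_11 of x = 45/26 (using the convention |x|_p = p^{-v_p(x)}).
|45/26|_11 = 1

Step 1 — compute v_11(x) by factoring powers of 11 out of the numerator and denominator: v_11(45/26) = 0. Step 2 — apply |x|_p = p^{-v_p(x)} = 11^{0} = 1.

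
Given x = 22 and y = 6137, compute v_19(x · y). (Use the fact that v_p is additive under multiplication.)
v_19(135014) = 2

v_p(x) = 0 (factor: 22 = 19^0 · 22); v_p(y) = 2 (factor: 6137 = 19^2 · 17). Additivity: v_p(xy) = v_p(x) + v_p(y) = 0 + 2 = 2. (Direct check: xy = 135014 = 19^2 · (374).)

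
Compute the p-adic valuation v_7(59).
v_7(59) = 0

v_7(n) is the largest exponent k such that 7^k divides n. Factor out: 59 = 7^0 · 59. (Sign doesn't affect v_p.) So v_7(59) = 0.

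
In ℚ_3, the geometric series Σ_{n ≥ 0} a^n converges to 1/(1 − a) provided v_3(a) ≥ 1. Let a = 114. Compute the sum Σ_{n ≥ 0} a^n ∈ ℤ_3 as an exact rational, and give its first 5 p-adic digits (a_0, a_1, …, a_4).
Σ a^n = 1/(1 − a) = -1/113;  first 5 digits = (1, 2, 1, 1, 0)

v_3(a) = 1 ≥ 1, so the series converges in ℤ_3 to 1/(1 − a) = 1/(1 − 114) = -1/113. Expand this rational in ℤ_3: compute digits iteratively via d_i = x_i mod 3, x_{i+1} = (x_i − d_i)/3. The first 5 digits are (1, 2, 1, 1, 0).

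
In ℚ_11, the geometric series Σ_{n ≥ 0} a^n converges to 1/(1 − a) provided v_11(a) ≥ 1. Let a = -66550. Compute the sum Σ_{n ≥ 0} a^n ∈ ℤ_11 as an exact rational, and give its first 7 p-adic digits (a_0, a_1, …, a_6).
Σ a^n = 1/(1 − a) = 1/66551;  first 7 digits = (1, 0, 0, 5, 6, 10, 2)

v_11(a) = 3 ≥ 1, so the series converges in ℤ_11 to 1/(1 − a) = 1/(1 − (-66550)) = 1/66551. Expand this rational in ℤ_11: compute digits iteratively via d_i = x_i mod 11, x_{i+1} = (x_i − d_i)/11. The first 7 digits are (1, 0, 0, 5, 6, 10, 2).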